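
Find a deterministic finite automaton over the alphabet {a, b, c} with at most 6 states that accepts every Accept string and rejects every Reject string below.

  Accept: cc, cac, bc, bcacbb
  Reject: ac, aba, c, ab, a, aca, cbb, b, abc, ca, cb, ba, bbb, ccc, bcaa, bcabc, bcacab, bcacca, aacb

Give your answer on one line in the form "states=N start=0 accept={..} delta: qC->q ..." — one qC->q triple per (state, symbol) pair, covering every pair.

Grow the machine one transition at a time. Run the examples from 0; the earliest place one falls off (shortest prefix, ties alphabetical) gets sent to the lowest-numbered state that keeps every Accept/Reject pair distinguishable — a pair clashes when both reach the same state with identical unread suffix — and to a fresh state only if none does.
a: 0a undefined. 0a->0: no, bc/abc meet in 0 with "bc" left. Open state 1: 0a->1.
b: 0b undefined. 0b->0: no, bc/c meet in 0 with "c" left. 0b->1: no, bc/ac meet in 1 with "c" left. Open state 2: 0b->2.
c: 0c undefined. 0c->0: no, cc/c meet in 0. 0c->1: no, cc/ac meet in 1 with "c" left. 0c->2: ok.
aa: 1a undefined. 1a->0: ok.
ab: 1b undefined. 1b->0: ok.
ac: 1c undefined. 1c->0: ok.
ba: 2a undefined. 2a->0: no, cac/c meet in 2. 2a->1: no, cac/ac meet in 0. 2a->2: ok.
bb: 2b undefined. 2b->0: ok.
bc: 2c undefined. 2c->0: no, cc/ac meet in 0. 2c->1: no, cc/aba meet in 1. 2c->2: no, cc/c meet in 2. Open state 3: 2c->3.
bca: 3a undefined. 3a->0: no, cc/bcabc meet in 3. 3a->1: no, bcacbb/ac meet in 0. 3a->2: ok.
ccc: 3c undefined. 3c->0: ok.
bcacb: 3b undefined. 3b->0: no, bcacbb/c meet in 2. 3b->1: no, bcacbb/ac meet in 0. 3b->2: no, bcacbb/ac meet in 0. 3b->3: ok.
All examples now run through 4 states with every (state, symbol) defined. Accept strings end in {3}, Reject strings end in {0,1,2}; accept={3}.

states=4 start=0 accept={3} delta: 0a->1 0b->2 0c->2 1a->0 1b->0 1c->0 2a->2 2b->0 2c->3 3a->2 3b->3 3c->0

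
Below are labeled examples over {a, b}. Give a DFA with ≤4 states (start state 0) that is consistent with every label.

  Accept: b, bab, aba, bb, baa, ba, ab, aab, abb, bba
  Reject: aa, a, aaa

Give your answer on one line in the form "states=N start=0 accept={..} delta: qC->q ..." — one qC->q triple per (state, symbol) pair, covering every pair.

Fold the examples into a partial DFA from state 0: repeatedly fix the first undefined (state, symbol) met by the shortest-then-alphabetical prefix, trying targets in increasing order and rejecting any under which an Accept and a Reject string meet in one state with the same remainder; add a state when all current targets are rejected. Accepting states are where Accept strings end.
a: 0a undefined. 0a->0: ok.
b: 0b undefined. 0b->0: no, b/aa meet in 0. Open state 1: 0b->1.
ba: 1a undefined. 1a->0: no, aba/aa meet in 0. 1a->1: ok.
bb: 1b undefined. 1b->0: no, bab/aa meet in 0. 1b->1: ok.
All examples now run through 2 states with every (state, symbol) defined. Accept strings end in {1}, Reject strings end in {0}; accept={1}.

states=2 start=0 accept={1} delta: 0a->0 0b->1 1a->1 1b->1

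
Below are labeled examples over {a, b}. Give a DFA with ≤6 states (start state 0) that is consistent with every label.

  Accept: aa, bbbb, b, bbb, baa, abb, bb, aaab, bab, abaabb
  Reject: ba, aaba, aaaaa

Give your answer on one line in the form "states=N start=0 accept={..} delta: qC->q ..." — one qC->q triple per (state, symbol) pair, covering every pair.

Grow the machine one transition at a time. Run the examples from 0; the earliest place one falls off (shortest prefix, ties alphabetical) gets sent to the lowest-numbered state that keeps every Accept/Reject pair distinguishable — a pair clashes when both reach the same state with identical unread suffix — and to a fresh state only if none does.
a: 0a undefined. 0a->0: no, aa/aaaaa meet in 0. Open state 1: 0a->1.
b: 0b undefined. 0b->0: ok.
aa: 1a undefined. 1a->0: ok.
ab: 1b undefined. 1b->0: ok.
All examples now run through 2 states with every (state, symbol) defined. Accept strings end in {0}, Reject strings end in {1}; accept={0}.

states=2 start=0 accept={0} delta: 0a->1 0b->0 1a->0 1b->0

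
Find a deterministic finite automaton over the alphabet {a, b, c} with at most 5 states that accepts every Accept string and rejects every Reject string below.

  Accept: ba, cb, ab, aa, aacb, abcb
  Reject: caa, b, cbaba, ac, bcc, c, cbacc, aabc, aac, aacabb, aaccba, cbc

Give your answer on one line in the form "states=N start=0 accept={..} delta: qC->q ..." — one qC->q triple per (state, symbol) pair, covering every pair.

Grow the machine one transition at a time. Run the examples from 0; the earliest place one falls off (shortest prefix, ties alphabetical) gets sent to the lowest-numbered state that keeps every Accept/Reject pair distinguishable — a pair clashes when both reach the same state with identical unread suffix — and to a fresh state only if none does.
a: 0a undefined. 0a->0: no, ab/b meet in 0 with "b" left. Open state 1: 0a->1.
b: 0b undefined. 0b->0: ok.
c: 0c undefined. 0c->0: no, cb/b meet in 0. 0c->1: no, ba/c meet in 1. Open state 2: 0c->2.
aa: 1a undefined. 1a->0: no, aa/b meet in 0. 1a->1: ok.
ab: 1b undefined. 1b->0: no, ab/b meet in 0. 1b->1: ok.
ac: 1c undefined. 1c->0: no, ba/aacabb meet in 1. 1c->1: no, ba/ac meet in 1. 1c->2: ok.
ca: 2a undefined. 2a->0: no, ba/caa meet in 1. 2a->1: no, ba/caa meet in 1. 2a->2: ok.
cb: 2b undefined. 2b->0: no, ba/cbaba meet in 1. 2b->1: no, ba/cbaba meet in 1. 2b->2: no, cb/caa meet in 2. Open state 3: 2b->3.
bcc: 2c undefined. 2c->0: no, ba/aaccba meet in 1. 2c->1: no, ba/bcc meet in 1. 2c->2: ok.
cba: 3a undefined. 3a->0: no, ba/cbaba meet in 1. 3a->1: no, ba/cbaba meet in 1. 3a->2: ok.
cbc: 3c undefined. 3c->0: ok.
aacabb: 3b undefined. 3b->0: ok.
All examples now run through 4 states with every (state, symbol) defined. Accept strings end in {1,3}, Reject strings end in {0,2}; accept={1,3}.

states=4 start=0 accept={1,3} delta: 0a->1 0b->0 0c->2 1a->1 1b->1 1c->2 2a->2 2b->3 2c->2 3a->2 3b->0 3c->0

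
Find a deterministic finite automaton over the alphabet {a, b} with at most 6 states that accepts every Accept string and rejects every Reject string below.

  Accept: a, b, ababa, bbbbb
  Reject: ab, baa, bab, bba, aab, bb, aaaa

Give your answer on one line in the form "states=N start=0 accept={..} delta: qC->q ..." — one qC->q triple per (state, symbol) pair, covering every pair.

states=4 start=0 accept={0,1} delta: 0a->1 0b->1 1a->2 1b->2 2a->2 2b->3 3a->0 3b->0

Fold the examples into a partial DFA from state 0: repeatedly fix the first undefined (state, symbol) met by the shortest-then-alphabetical prefix, trying targets in increasing order and rejecting any under which an Accept and a Reject string meet in one state with the same remainder; add a state when all current targets are rejected. Accepting states are where Accept strings end.
a: 0a undefined. 0a->0: no, a/aaaa meet in 0. Open state 1: 0a->1.
b: 0b undefined. 0b->0: no, a/bba meet in 1. 0b->1: ok.
aa: 1a undefined. 1a->0: no, a/baa meet in 1. 1a->1: no, a/baa meet in 1. Open state 2: 1a->2.
ab: 1b undefined. 1b->0: no, a/bba meet in 1. 1b->1: no, a/ab meet in 1. 1b->2: ok.
aaa: 2a undefined. 2a->0: no, a/aaaa meet in 1. 2a->1: no, a/baa meet in 1. 2a->2: ok.
aab: 2b undefined. 2b->0: no, bbbbb/ab meet in 2. 2b->1: no, a/bab meet in 1. 2b->2: no, ababa/ab meet in 2. Open state 3: 2b->3.
bbbb: 3b undefined. 3b->0: ok.
ababa: 3a undefined. 3a->0: ok.
All examples now run through 4 states with every (state, symbol) defined. Accept strings end in {0,1}, Reject strings end in {2,3}; accept={0,1}.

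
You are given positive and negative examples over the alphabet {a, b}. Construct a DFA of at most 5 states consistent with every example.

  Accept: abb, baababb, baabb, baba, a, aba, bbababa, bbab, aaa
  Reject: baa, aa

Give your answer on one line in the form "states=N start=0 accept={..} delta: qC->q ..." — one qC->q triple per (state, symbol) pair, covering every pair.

Fold the examples into a partial DFA from state 0: repeatedly fix the first undefined (state, symbol) met by the shortest-then-alphabetical prefix, trying targets in increasing order and rejecting any under which an Accept and a Reject string meet in one state with the same remainder; add a state when all current targets are rejected. Accepting states are where Accept strings end.
a: 0a undefined. 0a->0: no, a/aa meet in 0. Open state 1: 0a->1.
b: 0b undefined. 0b->0: ok.
aa: 1a undefined. 1a->0: no, baabb/baa meet in 0. 1a->1: no, a/baa meet in 1. Open state 2: 1a->2.
ab: 1b undefined. 1b->0: ok.
aaa: 2a undefined. 2a->0: ok.
baab: 2b undefined. 2b->0: ok.
All examples now run through 3 states with every (state, symbol) defined. Accept strings end in {0,1}, Reject strings end in {2}; accept={0,1}.

states=3 start=0 accept={0,1} delta: 0a->1 0b->0 1a->2 1b->0 2a->0 2b->0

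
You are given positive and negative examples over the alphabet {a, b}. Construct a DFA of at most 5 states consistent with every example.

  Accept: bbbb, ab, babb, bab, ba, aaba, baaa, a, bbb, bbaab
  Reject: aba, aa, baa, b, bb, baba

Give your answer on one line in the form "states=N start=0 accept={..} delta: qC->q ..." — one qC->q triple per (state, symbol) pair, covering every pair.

states=4 start=0 accept={1} delta: 0a->1 0b->2 1a->0 1b->1 2a->1 2b->3 3a->0 3b->1

Grow the machine one transition at a time. Run the examples from 0; the earliest place one falls off (shortest prefix, ties alphabetical) gets sent to the lowest-numbered state that keeps every Accept/Reject pair distinguishable — a pair clashes when both reach the same state with identical unread suffix — and to a fresh state only if none does.
a: 0a undefined. 0a->0: no, ab/b meet in 0 with "b" left. Open state 1: 0a->1.
b: 0b undefined. 0b->0: no, bbbb/b meet in 0. 0b->1: no, ab/bb meet in 1 with "b" left. Open state 2: 0b->2.
aa: 1a undefined. 1a->0: ok.
ab: 1b undefined. 1b->0: no, ab/aa meet in 0. 1b->1: ok.
ba: 2a undefined. 2a->0: no, ab/baa meet in 1. 2a->1: ok.
bb: 2b undefined. 2b->0: no, bbbb/aba meet in 0. 2b->1: no, bbbb/bb meet in 1. 2b->2: no, bbbb/b meet in 2. Open state 3: 2b->3.
bba: 3a undefined. 3a->0: ok.
bbb: 3b undefined. 3b->0: no, bbbb/b meet in 2. 3b->1: ok.
All examples now run through 4 states with every (state, symbol) defined. Accept strings end in {1}, Reject strings end in {0,2,3}; accept={1}.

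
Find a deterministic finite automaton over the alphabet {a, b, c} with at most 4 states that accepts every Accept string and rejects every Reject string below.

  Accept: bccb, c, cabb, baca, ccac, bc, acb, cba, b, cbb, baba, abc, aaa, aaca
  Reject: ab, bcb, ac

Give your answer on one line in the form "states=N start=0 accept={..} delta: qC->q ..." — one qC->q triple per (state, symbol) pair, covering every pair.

states=3 start=0 accept={0,1} delta: 0a->1 0b->0 0c->1 1a->0 1b->2 1c->2 2a->0 2b->0 2c->0

Grow the machine one transition at a time. Run the examples from 0; the earliest place one falls off (shortest prefix, ties alphabetical) gets sent to the lowest-numbered state that keeps every Accept/Reject pair distinguishable — a pair clashes when both reach the same state with identical unread suffix — and to a fresh state only if none does.
a: 0a undefined. 0a->0: no, c/ac meet in 0 with "c" left. Open state 1: 0a->1.
b: 0b undefined. 0b->0: ok.
c: 0c undefined. 0c->0: no, bccb/bcb meet in 0. 0c->1: ok.
aa: 1a undefined. 1a->0: ok.
ab: 1b undefined. 1b->0: no, cabb/ab meet in 0. 1b->1: no, c/ab meet in 1. Open state 2: 1b->2.
ac: 1c undefined. 1c->0: no, bccb/ac meet in 0. 1c->1: no, bccb/ab meet in 2. 1c->2: ok.
abc: 2c undefined. 2c->0: ok.
acb: 2b undefined. 2b->0: ok.
cba: 2a undefined. 2a->0: ok.
All examples now run through 3 states with every (state, symbol) defined. Accept strings end in {0,1}, Reject strings end in {2}; accept={0,1}.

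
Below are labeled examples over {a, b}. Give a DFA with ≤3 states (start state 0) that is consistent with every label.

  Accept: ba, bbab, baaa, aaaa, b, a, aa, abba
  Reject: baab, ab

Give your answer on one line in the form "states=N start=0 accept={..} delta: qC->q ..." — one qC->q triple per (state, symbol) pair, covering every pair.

states=3 start=0 accept={0,1} delta: 0a->1 0b->1 1a->0 1b->2 2a->0 2b->0

State merging on the prefix tree: take the shortest (then alphabetical) example prefix whose next move is undefined and point that move at state 0, else 1, else 2, ...; a target is out if some Accept/Reject pair would then sit in one state with the same input left (inseparable). If every existing state is out, open a new one.
a: 0a undefined. 0a->0: no, b/ab meet in 0 with "b" left. Open state 1: 0a->1.
b: 0b undefined. 0b->0: no, bbab/ab meet in 1 with "b" left. 0b->1: ok.
aa: 1a undefined. 1a->0: ok.
ab: 1b undefined. 1b->0: no, ba/baab meet in 0. 1b->1: no, bbab/baab meet in 1. Open state 2: 1b->2.
abb: 2b undefined. 2b->0: ok.
bba: 2a undefined. 2a->0: ok.
All examples now run through 3 states with every (state, symbol) defined. Accept strings end in {0,1}, Reject strings end in {2}; accept={0,1}.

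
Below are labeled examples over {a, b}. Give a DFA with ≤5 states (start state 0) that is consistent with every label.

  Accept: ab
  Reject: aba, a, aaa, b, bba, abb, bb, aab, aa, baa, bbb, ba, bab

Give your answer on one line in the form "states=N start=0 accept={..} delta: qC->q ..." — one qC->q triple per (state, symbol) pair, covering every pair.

states=4 start=0 accept={3} delta: 0a->1 0b->2 1a->0 1b->3 2a->0 2b->0 3a->0 3b->0

State merging on the prefix tree: take the shortest (then alphabetical) example prefix whose next move is undefined and point that move at state 0, else 1, else 2, ...; a target is out if some Accept/Reject pair would then sit in one state with the same input left (inseparable). If every existing state is out, open a new one.
a: 0a undefined. 0a->0: no, ab/b meet in 0 with "b" left. Open state 1: 0a->1.
b: 0b undefined. 0b->0: no, ab/bab meet in 1 with "b" left. 0b->1: no, ab/bb meet in 1 with "b" left. Open state 2: 0b->2.
aa: 1a undefined. 1a->0: ok.
ab: 1b undefined. 1b->0: no, ab/aa meet in 0. 1b->1: no, ab/a meet in 1. 1b->2: no, ab/b meet in 2. Open state 3: 1b->3.
ba: 2a undefined. 2a->0: ok.
bb: 2b undefined. 2b->0: ok.
aba: 3a undefined. 3a->0: ok.
abb: 3b undefined. 3b->0: ok.
All examples now run through 4 states with every (state, symbol) defined. Accept strings end in {3}, Reject strings end in {0,1,2}; accept={3}.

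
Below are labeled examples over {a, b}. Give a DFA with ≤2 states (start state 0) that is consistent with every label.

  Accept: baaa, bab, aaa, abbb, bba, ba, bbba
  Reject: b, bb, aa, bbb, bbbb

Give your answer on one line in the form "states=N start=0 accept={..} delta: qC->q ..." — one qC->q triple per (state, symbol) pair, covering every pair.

State merging on the prefix tree: take the shortest (then alphabetical) example prefix whose next move is undefined and point that move at state 0, else 1, else 2, ...; a target is out if some Accept/Reject pair would then sit in one state with the same input left (inseparable). If every existing state is out, open a new one.
a: 0a undefined. 0a->0: no, aaa/aa meet in 0. Open state 1: 0a->1.
b: 0b undefined. 0b->0: ok.
aa: 1a undefined. 1a->0: ok.
ab: 1b undefined. 1b->0: no, bab/b meet in 0. 1b->1: ok.
All examples now run through 2 states with every (state, symbol) defined. Accept strings end in {1}, Reject strings end in {0}; accept={1}.

states=2 start=0 accept={1} delta: 0a->1 0b->0 1a->0 1b->1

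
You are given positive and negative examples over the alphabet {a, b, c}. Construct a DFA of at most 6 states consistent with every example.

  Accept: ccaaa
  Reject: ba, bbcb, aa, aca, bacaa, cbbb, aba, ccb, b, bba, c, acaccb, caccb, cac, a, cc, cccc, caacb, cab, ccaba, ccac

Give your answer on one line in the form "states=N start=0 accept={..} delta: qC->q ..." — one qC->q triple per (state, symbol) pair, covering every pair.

State merging on the prefix tree: take the shortest (then alphabetical) example prefix whose next move is undefined and point that move at state 0, else 1, else 2, ...; a target is out if some Accept/Reject pair would then sit in one state with the same input left (inseparable). If every existing state is out, open a new one.
a: 0a undefined. 0a->0: ok.
b: 0b undefined. 0b->0: ok.
c: 0c undefined. 0c->0: no, ccaaa/ba meet in 0. Open state 1: 0c->1.
ca: 1a undefined. 1a->0: ok.
cb: 1b undefined. 1b->0: ok.
cc: 1c undefined. 1c->0: no, ccaaa/ba meet in 0. 1c->1: no, ccaaa/ba meet in 0. Open state 2: 1c->2.
cca: 2a undefined. 2a->0: no, ccaaa/ba meet in 0. 2a->1: no, ccaaa/ba meet in 0. 2a->2: no, ccaaa/cc meet in 2. Open state 3: 2a->3.
ccb: 2b undefined. 2b->0: ok.
ccc: 2c undefined. 2c->0: ok.
ccaa: 3a undefined. 3a->0: no, ccaaa/ba meet in 0. 3a->1: no, ccaaa/ba meet in 0. 3a->2: ok.
ccab: 3b undefined. 3b->0: ok.
ccac: 3c undefined. 3c->0: ok.
All examples now run through 4 states with every (state, symbol) defined. Accept strings end in {3}, Reject strings end in {0,1,2}; accept={3}.

states=4 start=0 accept={3} delta: 0a->0 0b->0 0c->1 1a->0 1b->0 1c->2 2a->3 2b->0 2c->0 3a->2 3b->0 3c->0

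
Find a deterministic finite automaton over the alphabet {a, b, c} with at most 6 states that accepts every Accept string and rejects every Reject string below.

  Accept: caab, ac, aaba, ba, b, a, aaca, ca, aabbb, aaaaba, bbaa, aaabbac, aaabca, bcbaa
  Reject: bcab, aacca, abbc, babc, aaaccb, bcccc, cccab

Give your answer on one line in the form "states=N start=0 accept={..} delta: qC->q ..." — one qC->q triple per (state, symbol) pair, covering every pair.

State merging on the prefix tree: take the shortest (then alphabetical) example prefix whose next move is undefined and point that move at state 0, else 1, else 2, ...; a target is out if some Accept/Reject pair would then sit in one state with the same input left (inseparable). If every existing state is out, open a new one.
a: 0a undefined. 0a->0: ok.
b: 0b undefined. 0b->0: no, ac/abbc meet in 0 with "c" left. Open state 1: 0b->1.
c: 0c undefined. 0c->0: no, caab/aaaccb meet in 1. 0c->1: no, aaabca/aacca meet in 1 with "ca" left. Open state 2: 0c->2.
ba: 1a undefined. 1a->0: ok.
bb: 1b undefined. 1b->0: no, ac/abbc meet in 2. 1b->1: ok.
bc: 1c undefined. 1c->0: no, aaba/abbc meet in 0. 1c->1: no, b/bcab meet in 1. 1c->2: no, ac/abbc meet in 2. Open state 3: 1c->3.
ca: 2a undefined. 2a->0: ok.
cc: 2c undefined. 2c->0: no, caab/aaaccb meet in 1. 2c->1: no, caab/aaaccb meet in 1. 2c->2: no, caab/cccab meet in 1. 2c->3: no, aaabca/aacca meet in 3 with "a" left. Open state 4: 2c->4.
bca: 3a undefined. 3a->0: no, caab/bcab meet in 1. 3a->1: no, caab/bcab meet in 1. 3a->2: ok.
bcb: 3b undefined. 3b->0: ok.
bcc: 3c undefined. 3c->0: ok.
ccc: 4c undefined. 4c->0: no, caab/cccab meet in 1. 4c->1: no, caab/cccab meet in 1. 4c->2: no, caab/cccab meet in 1. 4c->3: ok.
bcab: 2b undefined. 2b->0: no, aaba/bcab meet in 0. 2b->1: no, caab/bcab meet in 1. 2b->2: no, ac/bcab meet in 2. 2b->3: ok.
aacca: 4a undefined. 4a->0: no, aaba/aacca meet in 0. 4a->1: no, caab/aacca meet in 1. 4a->2: no, ac/aacca meet in 2. 4a->3: ok.
aaaccb: 4b undefined. 4b->0: no, aaba/aaaccb meet in 0. 4b->1: no, caab/aaaccb meet in 1. 4b->2: no, ac/aaaccb meet in 2. 4b->3: ok.
All examples now run through 5 states with every (state, symbol) defined. Accept strings end in {0,1,2}, Reject strings end in {3,4}; accept={0,1,2}.

states=5 start=0 accept={0,1,2} delta: 0a->0 0b->1 0c->2 1a->0 1b->1 1c->3 2a->0 2b->3 2c->4 3a->2 3b->0 3c->0 4a->3 4b->3 4c->3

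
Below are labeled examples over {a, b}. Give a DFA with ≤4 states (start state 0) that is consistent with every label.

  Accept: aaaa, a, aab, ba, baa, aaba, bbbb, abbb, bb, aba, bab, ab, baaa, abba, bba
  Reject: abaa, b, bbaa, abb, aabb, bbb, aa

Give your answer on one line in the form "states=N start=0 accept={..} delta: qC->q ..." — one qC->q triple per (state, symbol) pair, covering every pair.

states=4 start=0 accept={0,1,3} delta: 0a->1 0b->2 1a->2 1b->0 2a->3 2b->0 3a->0 3b->0

Fold the examples into a partial DFA from state 0: repeatedly fix the first undefined (state, symbol) met by the shortest-then-alphabetical prefix, trying targets in increasing order and rejecting any under which an Accept and a Reject string meet in one state with the same remainder; add a state when all current targets are rejected. Accepting states are where Accept strings end.
a: 0a undefined. 0a->0: no, aaaa/aa meet in 0. Open state 1: 0a->1.
b: 0b undefined. 0b->0: no, baa/bbaa meet in 1 with "a" left. 0b->1: no, a/b meet in 1. Open state 2: 0b->2.
aa: 1a undefined. 1a->0: no, aaaa/aa meet in 0. 1a->1: no, aaaa/aa meet in 1. 1a->2: ok.
ab: 1b undefined. 1b->0: ok.
ba: 2a undefined. 2a->0: no, bab/abaa meet in 2. 2a->1: no, aaaa/abaa meet in 2. 2a->2: no, aaaa/abaa meet in 2. Open state 3: 2a->3.
bb: 2b undefined. 2b->0: ok.
baa: 3a undefined. 3a->0: ok.
bab: 3b undefined. 3b->0: ok.
All examples now run through 4 states with every (state, symbol) defined. Accept strings end in {0,1,3}, Reject strings end in {2}; accept={0,1,3}.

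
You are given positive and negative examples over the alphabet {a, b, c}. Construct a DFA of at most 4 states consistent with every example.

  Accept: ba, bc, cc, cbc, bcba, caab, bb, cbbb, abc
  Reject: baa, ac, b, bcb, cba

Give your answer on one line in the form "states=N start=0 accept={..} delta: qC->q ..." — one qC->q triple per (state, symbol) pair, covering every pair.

State merging on the prefix tree: take the shortest (then alphabetical) example prefix whose next move is undefined and point that move at state 0, else 1, else 2, ...; a target is out if some Accept/Reject pair would then sit in one state with the same input left (inseparable). If every existing state is out, open a new one.
a: 0a undefined. 0a->0: ok.
b: 0b undefined. 0b->0: no, ba/baa meet in 0. Open state 1: 0b->1.
c: 0c undefined. 0c->0: no, ba/cba meet in 1 with "a" left. 0c->1: ok.
ba: 1a undefined. 1a->0: no, ba/baa meet in 0. 1a->1: no, ba/baa meet in 1. Open state 2: 1a->2.
bb: 1b undefined. 1b->0: no, cbc/ac meet in 1. 1b->1: no, ba/cba meet in 2. 1b->2: ok.
bc: 1c undefined. 1c->0: ok.
baa: 2a undefined. 2a->0: no, bc/baa meet in 0. 2a->1: ok.
cbb: 2b undefined. 2b->0: no, cbbb/baa meet in 1. 2b->1: ok.
cbc: 2c undefined. 2c->0: ok.
All examples now run through 3 states with every (state, symbol) defined. Accept strings end in {0,2}, Reject strings end in {1}; accept={0,2}.

states=3 start=0 accept={0,2} delta: 0a->0 0b->1 0c->1 1a->2 1b->2 1c->0 2a->1 2b->1 2c->0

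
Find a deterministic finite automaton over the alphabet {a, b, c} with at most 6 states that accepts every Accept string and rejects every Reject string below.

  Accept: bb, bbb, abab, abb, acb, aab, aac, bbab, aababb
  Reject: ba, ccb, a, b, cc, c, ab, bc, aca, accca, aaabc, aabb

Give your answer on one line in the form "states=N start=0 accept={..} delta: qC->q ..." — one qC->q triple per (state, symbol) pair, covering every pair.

states=5 start=0 accept={3,4} delta: 0a->1 0b->2 0c->0 1a->3 1b->2 1c->2 2a->2 2b->3 2c->0 3a->3 3b->4 3c->3 4a->0 4b->0 4c->0

Grow the machine one transition at a time. Run the examples from 0; the earliest place one falls off (shortest prefix, ties alphabetical) gets sent to the lowest-numbered state that keeps every Accept/Reject pair distinguishable — a pair clashes when both reach the same state with identical unread suffix — and to a fresh state only if none does.
a: 0a undefined. 0a->0: no, bb/aabb meet in 0 with "bb" left. Open state 1: 0a->1.
b: 0b undefined. 0b->0: no, bb/b meet in 0. 0b->1: no, bb/ab meet in 1 with "b" left. Open state 2: 0b->2.
c: 0c undefined. 0c->0: ok.
aa: 1a undefined. 1a->0: no, bb/aabb meet in 2 with "b" left. 1a->1: no, abb/aabb meet in 1 with "bb" left. 1a->2: no, bbb/aabb meet in 2 with "bb" left. Open state 3: 1a->3.
ab: 1b undefined. 1b->0: no, abab/cc meet in 0. 1b->1: no, abb/a meet in 1. 1b->2: ok.
ac: 1c undefined. 1c->0: no, acb/ccb meet in 2. 1c->1: no, acb/ccb meet in 2. 1c->2: ok.
ba: 2a undefined. 2a->0: no, abab/ccb meet in 2. 2a->1: no, abab/ccb meet in 2. 2a->2: ok.
bb: 2b undefined. 2b->0: no, bb/cc meet in 0. 2b->1: no, bb/a meet in 1. 2b->2: no, bb/ba meet in 2. 2b->3: ok.
bc: 2c undefined. 2c->0: ok.
aaa: 3a undefined. 3a->0: no, bbab/ba meet in 2. 3a->1: no, bbab/ba meet in 2. 3a->2: no, aac/aaabc meet in 3 with "c" left. 3a->3: ok.
aab: 3b undefined. 3b->0: no, bbb/cc meet in 0. 3b->1: no, bbb/a meet in 1. 3b->2: no, bb/aabb meet in 3. 3b->3: no, bb/aabb meet in 3. Open state 4: 3b->4.
aac: 3c undefined. 3c->0: no, aac/cc meet in 0. 3c->1: no, aac/a meet in 1. 3c->2: no, aac/ba meet in 2. 3c->3: ok.
aaba: 4a undefined. 4a->0: ok.
aabb: 4b undefined. 4b->0: ok.
aaabc: 4c undefined. 4c->0: ok.
All examples now run through 5 states with every (state, symbol) defined. Accept strings end in {3,4}, Reject strings end in {0,1,2}; accept={3,4}.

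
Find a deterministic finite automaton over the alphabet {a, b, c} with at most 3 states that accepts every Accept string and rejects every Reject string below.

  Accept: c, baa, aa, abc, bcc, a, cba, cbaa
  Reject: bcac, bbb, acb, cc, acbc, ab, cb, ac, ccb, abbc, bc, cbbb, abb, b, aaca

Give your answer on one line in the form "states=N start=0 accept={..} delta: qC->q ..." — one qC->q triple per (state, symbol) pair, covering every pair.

State merging on the prefix tree: take the shortest (then alphabetical) example prefix whose next move is undefined and point that move at state 0, else 1, else 2, ...; a target is out if some Accept/Reject pair would then sit in one state with the same input left (inseparable). If every existing state is out, open a new one.
a: 0a undefined. 0a->0: no, c/ac meet in 0 with "c" left. Open state 1: 0a->1.
b: 0b undefined. 0b->0: no, c/bc meet in 0 with "c" left. 0b->1: no, a/b meet in 1. Open state 2: 0b->2.
c: 0c undefined. 0c->0: no, c/cc meet in 0. 0c->1: ok.
aa: 1a undefined. 1a->0: no, aa/aaca meet in 0. 1a->1: ok.
ab: 1b undefined. 1b->0: ok.
ac: 1c undefined. 1c->0: no, c/aaca meet in 1. 1c->1: no, c/cc meet in 1. 1c->2: ok.
ba: 2a undefined. 2a->0: ok.
bb: 2b undefined. 2b->0: no, c/acbc meet in 1. 2b->1: no, c/acb meet in 1. 2b->2: ok.
bc: 2c undefined. 2c->0: ok.
All examples now run through 3 states with every (state, symbol) defined. Accept strings end in {1}, Reject strings end in {0,2}; accept={1}.

states=3 start=0 accept={1} delta: 0a->1 0b->2 0c->1 1a->1 1b->0 1c->2 2a->0 2b->2 2c->0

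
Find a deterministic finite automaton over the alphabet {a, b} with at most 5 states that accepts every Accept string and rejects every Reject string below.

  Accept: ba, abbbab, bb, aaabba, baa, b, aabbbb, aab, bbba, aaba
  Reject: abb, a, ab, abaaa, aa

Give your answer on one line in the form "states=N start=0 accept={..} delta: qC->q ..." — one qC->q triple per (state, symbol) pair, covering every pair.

State merging on the prefix tree: take the shortest (then alphabetical) example prefix whose next move is undefined and point that move at state 0, else 1, else 2, ...; a target is out if some Accept/Reject pair would then sit in one state with the same input left (inseparable). If every existing state is out, open a new one.
a: 0a undefined. 0a->0: no, bb/abb meet in 0 with "bb" left. Open state 1: 0a->1.
b: 0b undefined. 0b->0: no, ba/a meet in 1. 0b->1: no, ba/aa meet in 1 with "a" left. Open state 2: 0b->2.
aa: 1a undefined. 1a->0: ok.
ab: 1b undefined. 1b->0: no, b/abb meet in 2. 1b->1: no, aaabba/abaaa meet in 0. 1b->2: no, bb/abb meet in 2 with "b" left. Open state 3: 1b->3.
ba: 2a undefined. 2a->0: no, ba/aa meet in 0. 2a->1: no, ba/a meet in 1. 2a->2: ok.
bb: 2b undefined. 2b->0: no, bb/aa meet in 0. 2b->1: no, bb/a meet in 1. 2b->2: ok.
aba: 3a undefined. 3a->0: ok.
abb: 3b undefined. 3b->0: no, aaabba/a meet in 1. 3b->1: no, aaabba/abaaa meet in 0. 3b->2: no, ba/abb meet in 2. 3b->3: no, aaabba/abaaa meet in 0. Open state 4: 3b->4.
abbb: 4b undefined. 4b->0: no, abbbab/ab meet in 3. 4b->1: ok.
aaabba: 4a undefined. 4a->0: no, aaabba/abaaa meet in 0. 4a->1: no, aaabba/a meet in 1. 4a->2: ok.
All examples now run through 5 states with every (state, symbol) defined. Accept strings end in {2}, Reject strings end in {0,1,3,4}; accept={2}.

states=5 start=0 accept={2} delta: 0a->1 0b->2 1a->0 1b->3 2a->2 2b->2 3a->0 3b->4 4a->2 4b->1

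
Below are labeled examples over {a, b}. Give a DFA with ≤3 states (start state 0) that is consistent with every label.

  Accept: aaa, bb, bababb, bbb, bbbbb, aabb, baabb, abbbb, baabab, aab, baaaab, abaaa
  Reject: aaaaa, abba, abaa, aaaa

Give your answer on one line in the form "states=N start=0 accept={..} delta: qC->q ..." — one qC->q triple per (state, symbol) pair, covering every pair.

states=3 start=0 accept={0} delta: 0a->1 0b->0 1a->2 1b->0 2a->0 2b->0

State merging on the prefix tree: take the shortest (then alphabetical) example prefix whose next move is undefined and point that move at state 0, else 1, else 2, ...; a target is out if some Accept/Reject pair would then sit in one state with the same input left (inseparable). If every existing state is out, open a new one.
a: 0a undefined. 0a->0: no, aaa/aaaaa meet in 0. Open state 1: 0a->1.
b: 0b undefined. 0b->0: ok.
aa: 1a undefined. 1a->0: no, aaa/aaaaa meet in 1. 1a->1: no, aaa/aaaaa meet in 1. Open state 2: 1a->2.
ab: 1b undefined. 1b->0: ok.
aaa: 2a undefined. 2a->0: ok.
aab: 2b undefined. 2b->0: ok.
All examples now run through 3 states with every (state, symbol) defined. Accept strings end in {0}, Reject strings end in {1,2}; accept={0}.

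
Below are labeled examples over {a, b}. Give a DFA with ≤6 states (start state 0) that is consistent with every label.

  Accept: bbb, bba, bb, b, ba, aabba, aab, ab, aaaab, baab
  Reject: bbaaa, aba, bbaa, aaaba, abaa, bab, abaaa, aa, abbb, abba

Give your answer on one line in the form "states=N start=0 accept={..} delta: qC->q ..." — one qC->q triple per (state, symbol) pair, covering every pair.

states=5 start=0 accept={2,3} delta: 0a->1 0b->2 1a->0 1b->3 2a->3 2b->2 3a->0 3b->4 4a->0 4b->0

State merging on the prefix tree: take the shortest (then alphabetical) example prefix whose next move is undefined and point that move at state 0, else 1, else 2, ...; a target is out if some Accept/Reject pair would then sit in one state with the same input left (inseparable). If every existing state is out, open a new one.
a: 0a undefined. 0a->0: no, bbb/abbb meet in 0 with "bbb" left. Open state 1: 0a->1.
b: 0b undefined. 0b->0: no, ab/bab meet in 1 with "b" left. 0b->1: no, bba/aba meet in 1 with "ba" left. Open state 2: 0b->2.
aa: 1a undefined. 1a->0: ok.
ab: 1b undefined. 1b->0: no, bb/abbb meet in 2 with "b" left. 1b->1: no, ab/abaa meet in 1. 1b->2: no, bbb/abbb meet in 2 with "bb" left. Open state 3: 1b->3.
ba: 2a undefined. 2a->0: no, b/bab meet in 2. 2a->1: no, ab/bab meet in 3. 2a->2: no, bb/bab meet in 2 with "b" left. 2a->3: ok.
bb: 2b undefined. 2b->0: no, bba/bbaaa meet in 1. 2b->1: no, bba/bbaaa meet in 0. 2b->2: ok.
aba: 3a undefined. 3a->0: ok.
abb: 3b undefined. 3b->0: no, bbb/abbb meet in 2. 3b->1: no, bba/abbb meet in 3. 3b->2: no, bbb/bab meet in 2. 3b->3: no, bba/bab meet in 3. Open state 4: 3b->4.
abba: 4a undefined. 4a->0: ok.
abbb: 4b undefined. 4b->0: ok.
All examples now run through 5 states with every (state, symbol) defined. Accept strings end in {2,3}, Reject strings end in {0,1,4}; accept={2,3}.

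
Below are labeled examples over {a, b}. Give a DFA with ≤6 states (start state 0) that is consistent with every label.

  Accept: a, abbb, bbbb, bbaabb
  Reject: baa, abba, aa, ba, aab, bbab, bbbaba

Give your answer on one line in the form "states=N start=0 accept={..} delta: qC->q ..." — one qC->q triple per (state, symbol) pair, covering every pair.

states=3 start=0 accept={1} delta: 0a->1 0b->1 1a->2 1b->1 2a->0 2b->2

State merging on the prefix tree: take the shortest (then alphabetical) example prefix whose next move is undefined and point that move at state 0, else 1, else 2, ...; a target is out if some Accept/Reject pair would then sit in one state with the same input left (inseparable). If every existing state is out, open a new one.
a: 0a undefined. 0a->0: no, a/aa meet in 0. Open state 1: 0a->1.
b: 0b undefined. 0b->0: no, a/ba meet in 1. 0b->1: ok.
aa: 1a undefined. 1a->0: no, a/baa meet in 1. 1a->1: no, a/baa meet in 1. Open state 2: 1a->2.
ab: 1b undefined. 1b->0: no, abbb/bbab meet in 0. 1b->1: ok.
aab: 2b undefined. 2b->0: no, a/bbbaba meet in 1. 2b->1: no, a/aab meet in 1. 2b->2: ok.
baa: 2a undefined. 2a->0: ok.
All examples now run through 3 states with every (state, symbol) defined. Accept strings end in {1}, Reject strings end in {0,2}; accept={1}.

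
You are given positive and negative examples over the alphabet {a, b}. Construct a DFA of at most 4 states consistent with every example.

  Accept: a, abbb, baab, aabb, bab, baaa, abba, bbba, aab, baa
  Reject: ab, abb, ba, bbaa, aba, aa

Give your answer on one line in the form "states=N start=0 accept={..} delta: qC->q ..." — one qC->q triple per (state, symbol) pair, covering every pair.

states=4 start=0 accept={0,1} delta: 0a->1 0b->1 1a->2 1b->3 2a->0 2b->0 3a->3 3b->2

Grow the machine one transition at a time. Run the examples from 0; the earliest place one falls off (shortest prefix, ties alphabetical) gets sent to the lowest-numbered state that keeps every Accept/Reject pair distinguishable — a pair clashes when both reach the same state with identical unread suffix — and to a fresh state only if none does.
a: 0a undefined. 0a->0: no, a/aa meet in 0. Open state 1: 0a->1.
b: 0b undefined. 0b->0: no, a/ba meet in 1. 0b->1: ok.
aa: 1a undefined. 1a->0: no, baab/ab meet in 1 with "b" left. 1a->1: no, a/ba meet in 1. Open state 2: 1a->2.
ab: 1b undefined. 1b->0: no, a/abb meet in 1. 1b->1: no, a/ab meet in 1. 1b->2: no, bab/abb meet in 2 with "b" left. Open state 3: 1b->3.
aab: 2b undefined. 2b->0: ok.
aba: 3a undefined. 3a->0: no, a/bbaa meet in 1. 3a->1: no, a/aba meet in 1. 3a->2: no, baa/bbaa meet in 2 with "a" left. 3a->3: ok.
abb: 3b undefined. 3b->0: no, bab/abb meet in 0. 3b->1: no, a/abb meet in 1. 3b->2: ok.
baa: 2a undefined. 2a->0: ok.
All examples now run through 4 states with every (state, symbol) defined. Accept strings end in {0,1}, Reject strings end in {2,3}; accept={0,1}.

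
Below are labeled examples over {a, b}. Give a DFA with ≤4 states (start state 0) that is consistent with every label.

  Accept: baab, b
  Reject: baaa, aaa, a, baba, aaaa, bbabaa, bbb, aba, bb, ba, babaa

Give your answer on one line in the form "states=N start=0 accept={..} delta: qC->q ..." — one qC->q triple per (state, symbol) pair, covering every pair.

states=3 start=0 accept={1} delta: 0a->0 0b->1 1a->0 1b->2 2a->0 2b->0

Fold the examples into a partial DFA from state 0: repeatedly fix the first undefined (state, symbol) met by the shortest-then-alphabetical prefix, trying targets in increasing order and rejecting any under which an Accept and a Reject string meet in one state with the same remainder; add a state when all current targets are rejected. Accepting states are where Accept strings end.
a: 0a undefined. 0a->0: ok.
b: 0b undefined. 0b->0: no, baab/baaa meet in 0. Open state 1: 0b->1.
ba: 1a undefined. 1a->0: ok.
bb: 1b undefined. 1b->0: no, baab/bbb meet in 1. 1b->1: no, baab/bbb meet in 1. Open state 2: 1b->2.
bba: 2a undefined. 2a->0: ok.
bbb: 2b undefined. 2b->0: ok.
All examples now run through 3 states with every (state, symbol) defined. Accept strings end in {1}, Reject strings end in {0,2}; accept={1}.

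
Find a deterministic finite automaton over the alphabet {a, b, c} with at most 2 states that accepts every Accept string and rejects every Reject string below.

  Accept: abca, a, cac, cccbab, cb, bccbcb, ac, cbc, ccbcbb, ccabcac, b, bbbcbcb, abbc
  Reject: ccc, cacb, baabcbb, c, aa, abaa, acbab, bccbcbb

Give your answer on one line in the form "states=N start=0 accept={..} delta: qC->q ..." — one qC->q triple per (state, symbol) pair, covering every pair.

states=2 start=0 accept={1} delta: 0a->1 0b->1 0c->0 1a->0 1b->0 1c->1

State merging on the prefix tree: take the shortest (then alphabetical) example prefix whose next move is undefined and point that move at state 0, else 1, else 2, ...; a target is out if some Accept/Reject pair would then sit in one state with the same input left (inseparable). If every existing state is out, open a new one.
a: 0a undefined. 0a->0: no, a/aa meet in 0. Open state 1: 0a->1.
b: 0b undefined. 0b->0: no, ccbcbb/bccbcbb meet in 0 with "ccbcbb" left. 0b->1: ok.
c: 0c undefined. 0c->0: ok.
aa: 1a undefined. 1a->0: ok.
ab: 1b undefined. 1b->0: ok.
ac: 1c undefined. 1c->0: no, abca/cacb meet in 1. 1c->1: ok.
All examples now run through 2 states with every (state, symbol) defined. Accept strings end in {1}, Reject strings end in {0}; accept={1}.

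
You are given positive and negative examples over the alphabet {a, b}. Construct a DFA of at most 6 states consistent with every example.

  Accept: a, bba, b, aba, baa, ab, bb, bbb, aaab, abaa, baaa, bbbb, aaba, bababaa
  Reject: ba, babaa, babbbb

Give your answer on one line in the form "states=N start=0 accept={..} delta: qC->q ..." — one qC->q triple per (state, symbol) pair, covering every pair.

states=5 start=0 accept={0,1,3} delta: 0a->1 0b->1 1a->2 1b->3 2a->0 2b->4 3a->0 3b->0 4a->1 4b->2

State merging on the prefix tree: take the shortest (then alphabetical) example prefix whose next move is undefined and point that move at state 0, else 1, else 2, ...; a target is out if some Accept/Reject pair would then sit in one state with the same input left (inseparable). If every existing state is out, open a new one.
a: 0a undefined. 0a->0: no, aba/ba meet in 0 with "ba" left. Open state 1: 0a->1.
b: 0b undefined. 0b->0: no, a/ba meet in 1. 0b->1: ok.
aa: 1a undefined. 1a->0: no, a/babaa meet in 1. 1a->1: no, a/ba meet in 1. Open state 2: 1a->2.
ab: 1b undefined. 1b->0: no, abaa/ba meet in 2. 1b->1: no, bba/ba meet in 2. 1b->2: no, ab/ba meet in 2. Open state 3: 1b->3.
aaa: 2a undefined. 2a->0: ok.
aab: 2b undefined. 2b->0: no, bbb/babbbb meet in 3 with "b" left. 2b->1: no, baa/babaa meet in 0. 2b->2: no, a/babaa meet in 1. 2b->3: no, abaa/babaa meet in 3 with "aa" left. Open state 4: 2b->4.
aba: 3a undefined. 3a->0: ok.
bbb: 3b undefined. 3b->0: ok.
aaba: 4a undefined. 4a->0: no, a/babaa meet in 1. 4a->1: ok.
babb: 4b undefined. 4b->0: no, ab/babbbb meet in 3. 4b->1: no, bba/babbbb meet in 0. 4b->2: ok.
All examples now run through 5 states with every (state, symbol) defined. Accept strings end in {0,1,3}, Reject strings end in {2}; accept={0,1,3}.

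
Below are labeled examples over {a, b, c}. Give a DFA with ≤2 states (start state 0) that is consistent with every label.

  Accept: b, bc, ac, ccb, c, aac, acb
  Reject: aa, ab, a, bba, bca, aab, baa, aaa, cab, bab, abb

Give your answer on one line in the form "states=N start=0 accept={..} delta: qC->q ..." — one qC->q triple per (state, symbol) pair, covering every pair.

states=2 start=0 accept={0} delta: 0a->1 0b->0 0c->0 1a->1 1b->1 1c->0

Fold the examples into a partial DFA from state 0: repeatedly fix the first undefined (state, symbol) met by the shortest-then-alphabetical prefix, trying targets in increasing order and rejecting any under which an Accept and a Reject string meet in one state with the same remainder; add a state when all current targets are rejected. Accepting states are where Accept strings end.
a: 0a undefined. 0a->0: no, b/ab meet in 0 with "b" left. Open state 1: 0a->1.
b: 0b undefined. 0b->0: ok.
c: 0c undefined. 0c->0: ok.
aa: 1a undefined. 1a->0: no, b/aa meet in 0. 1a->1: ok.
ab: 1b undefined. 1b->0: no, b/ab meet in 0. 1b->1: ok.
ac: 1c undefined. 1c->0: ok.
All examples now run through 2 states with every (state, symbol) defined. Accept strings end in {0}, Reject strings end in {1}; accept={0}.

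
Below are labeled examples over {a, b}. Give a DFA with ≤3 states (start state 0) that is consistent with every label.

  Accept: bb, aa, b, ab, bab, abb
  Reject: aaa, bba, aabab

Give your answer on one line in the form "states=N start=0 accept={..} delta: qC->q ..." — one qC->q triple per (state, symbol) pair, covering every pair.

Fold the examples into a partial DFA from state 0: repeatedly fix the first undefined (state, symbol) met by the shortest-then-alphabetical prefix, trying targets in increasing order and rejecting any under which an Accept and a Reject string meet in one state with the same remainder; add a state when all current targets are rejected. Accepting states are where Accept strings end.
a: 0a undefined. 0a->0: no, aa/aaa meet in 0. Open state 1: 0a->1.
b: 0b undefined. 0b->0: ok.
aa: 1a undefined. 1a->0: no, ab/aabab meet in 1 with "b" left. 1a->1: no, aa/aaa meet in 1. Open state 2: 1a->2.
ab: 1b undefined. 1b->0: ok.
aaa: 2a undefined. 2a->0: no, bb/aaa meet in 0. 2a->1: ok.
aab: 2b undefined. 2b->0: no, bb/aabab meet in 0. 2b->1: ok.
All examples now run through 3 states with every (state, symbol) defined. Accept strings end in {0,2}, Reject strings end in {1}; accept={0,2}.

states=3 start=0 accept={0,2} delta: 0a->1 0b->0 1a->2 1b->0 2a->1 2b->1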